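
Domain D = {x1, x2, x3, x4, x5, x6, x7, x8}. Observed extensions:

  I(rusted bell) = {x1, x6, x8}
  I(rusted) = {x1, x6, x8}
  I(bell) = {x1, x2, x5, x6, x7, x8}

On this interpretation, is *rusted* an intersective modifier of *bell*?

yes

⟦rusted⟧ ∩ ⟦bell⟧ = {x1, x6, x8} ∩ {x1, x2, x5, x6, x7, x8} = {x1, x6, x8}
Observed ⟦rusted bell⟧ = {x1, x6, x8}.
These coincide, so the modifier is intersective here.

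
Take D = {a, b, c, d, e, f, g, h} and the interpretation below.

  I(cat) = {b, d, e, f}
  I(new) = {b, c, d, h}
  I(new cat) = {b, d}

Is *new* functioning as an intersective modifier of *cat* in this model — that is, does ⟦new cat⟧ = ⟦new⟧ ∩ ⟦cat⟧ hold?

⟦new⟧ ∩ ⟦cat⟧ = {b, c, d, h} ∩ {b, d, e, f} = {b, d}
Observed ⟦new cat⟧ = {b, d}.
These coincide, so the modifier is intersective here.

yes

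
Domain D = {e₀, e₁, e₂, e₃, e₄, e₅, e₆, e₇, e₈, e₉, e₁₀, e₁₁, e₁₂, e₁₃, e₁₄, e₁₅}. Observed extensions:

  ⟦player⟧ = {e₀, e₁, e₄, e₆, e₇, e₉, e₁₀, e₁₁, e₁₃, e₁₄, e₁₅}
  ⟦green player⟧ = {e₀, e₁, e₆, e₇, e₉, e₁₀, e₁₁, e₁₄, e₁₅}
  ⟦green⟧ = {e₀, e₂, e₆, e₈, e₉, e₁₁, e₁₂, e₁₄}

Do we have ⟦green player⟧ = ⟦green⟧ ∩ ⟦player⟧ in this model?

⟦green⟧ ∩ ⟦player⟧ = {e₀, e₂, e₆, e₈, e₉, e₁₁, e₁₂, e₁₄} ∩ {e₀, e₁, e₄, e₆, e₇, e₉, e₁₀, e₁₁, e₁₃, e₁₄, e₁₅} = {e₀, e₆, e₉, e₁₁, e₁₄}
Observed ⟦green player⟧ = {e₀, e₁, e₆, e₇, e₉, e₁₀, e₁₁, e₁₄, e₁₅}.
These differ, so the modifier is not intersective in this model.

no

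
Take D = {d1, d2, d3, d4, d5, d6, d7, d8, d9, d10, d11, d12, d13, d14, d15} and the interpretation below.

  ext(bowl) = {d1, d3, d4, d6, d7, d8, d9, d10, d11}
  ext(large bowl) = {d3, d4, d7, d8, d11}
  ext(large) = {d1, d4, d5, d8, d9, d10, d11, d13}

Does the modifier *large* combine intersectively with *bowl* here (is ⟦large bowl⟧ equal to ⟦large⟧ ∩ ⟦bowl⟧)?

no

⟦large⟧ ∩ ⟦bowl⟧ = {d1, d4, d5, d8, d9, d10, d11, d13} ∩ {d1, d3, d4, d6, d7, d8, d9, d10, d11} = {d1, d4, d8, d9, d10, d11}
Observed ⟦large bowl⟧ = {d3, d4, d7, d8, d11}.
These differ, so the modifier is not intersective in this model.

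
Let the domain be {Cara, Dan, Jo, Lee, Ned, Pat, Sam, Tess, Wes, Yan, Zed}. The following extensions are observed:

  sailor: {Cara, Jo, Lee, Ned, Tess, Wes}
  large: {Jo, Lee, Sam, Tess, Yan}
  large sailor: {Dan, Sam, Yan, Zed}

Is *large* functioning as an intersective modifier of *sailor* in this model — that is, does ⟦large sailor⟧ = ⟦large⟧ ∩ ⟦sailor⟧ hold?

⟦large⟧ ∩ ⟦sailor⟧ = {Jo, Lee, Sam, Tess, Yan} ∩ {Cara, Jo, Lee, Ned, Tess, Wes} = {Jo, Lee, Tess}
Observed ⟦large sailor⟧ = {Dan, Sam, Yan, Zed}.
These differ, so the modifier is not intersective in this model.

no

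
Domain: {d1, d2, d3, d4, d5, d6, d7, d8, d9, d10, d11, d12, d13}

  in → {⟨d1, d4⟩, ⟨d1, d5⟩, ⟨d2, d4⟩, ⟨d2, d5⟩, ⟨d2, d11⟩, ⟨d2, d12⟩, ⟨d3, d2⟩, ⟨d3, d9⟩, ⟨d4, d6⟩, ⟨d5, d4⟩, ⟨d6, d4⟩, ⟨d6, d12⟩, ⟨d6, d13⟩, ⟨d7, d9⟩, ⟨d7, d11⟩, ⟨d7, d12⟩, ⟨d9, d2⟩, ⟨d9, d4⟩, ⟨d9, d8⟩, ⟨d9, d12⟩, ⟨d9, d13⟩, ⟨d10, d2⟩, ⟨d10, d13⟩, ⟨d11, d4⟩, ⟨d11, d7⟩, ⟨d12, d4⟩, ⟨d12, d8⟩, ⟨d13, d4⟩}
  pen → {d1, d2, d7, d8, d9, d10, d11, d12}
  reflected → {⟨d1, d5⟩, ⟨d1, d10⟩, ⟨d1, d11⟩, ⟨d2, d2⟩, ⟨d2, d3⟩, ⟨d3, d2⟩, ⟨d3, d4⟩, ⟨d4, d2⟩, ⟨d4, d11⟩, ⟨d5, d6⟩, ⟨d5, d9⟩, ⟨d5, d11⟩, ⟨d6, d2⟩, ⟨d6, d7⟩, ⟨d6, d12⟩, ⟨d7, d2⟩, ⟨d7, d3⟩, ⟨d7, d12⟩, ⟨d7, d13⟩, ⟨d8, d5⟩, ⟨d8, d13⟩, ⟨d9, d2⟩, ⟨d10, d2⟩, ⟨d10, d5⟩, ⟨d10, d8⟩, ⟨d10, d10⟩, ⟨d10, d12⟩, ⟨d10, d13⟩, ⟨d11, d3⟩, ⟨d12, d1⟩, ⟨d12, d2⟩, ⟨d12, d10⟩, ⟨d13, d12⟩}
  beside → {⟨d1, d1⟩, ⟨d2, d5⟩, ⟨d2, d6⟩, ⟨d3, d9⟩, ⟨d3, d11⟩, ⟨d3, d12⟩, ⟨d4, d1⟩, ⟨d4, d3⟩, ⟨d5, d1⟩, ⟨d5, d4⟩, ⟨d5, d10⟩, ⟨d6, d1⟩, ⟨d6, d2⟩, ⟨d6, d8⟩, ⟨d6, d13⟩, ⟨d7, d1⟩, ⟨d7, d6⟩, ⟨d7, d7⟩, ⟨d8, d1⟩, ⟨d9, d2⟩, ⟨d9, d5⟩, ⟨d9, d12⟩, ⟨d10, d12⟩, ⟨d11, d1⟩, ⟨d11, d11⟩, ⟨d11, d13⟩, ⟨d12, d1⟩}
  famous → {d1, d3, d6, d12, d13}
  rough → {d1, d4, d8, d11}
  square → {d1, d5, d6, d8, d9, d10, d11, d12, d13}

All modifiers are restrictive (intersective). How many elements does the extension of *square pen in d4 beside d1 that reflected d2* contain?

⟦in d4⟧ = {x : ⟨x, d4⟩ ∈ ⟦in⟧} = {d1, d2, d5, d6, d9, d11, d12, d13}
⟦beside d1⟧ = {x : ⟨x, d1⟩ ∈ ⟦beside⟧} = {d1, d4, d5, d6, d7, d8, d11, d12}
⟦that reflected d2⟧ = {x : ⟨x, d2⟩ ∈ ⟦reflected⟧} = {d2, d3, d4, d6, d7, d9, d10, d12}
⟦pen⟧ = {d1, d2, d7, d8, d9, d10, d11, d12}
… ∩ ⟦in d4⟧ = {d1, d2, d7, d8, d9, d10, d11, d12} ∩ {d1, d2, d5, d6, d9, d11, d12, d13} = {d1, d2, d9, d11, d12}
… ∩ ⟦beside d1⟧ = {d1, d2, d9, d11, d12} ∩ {d1, d4, d5, d6, d7, d8, d11, d12} = {d1, d11, d12}
… ∩ ⟦that reflected d2⟧ = {d1, d11, d12} ∩ {d2, d3, d4, d6, d7, d9, d10, d12} = {d12}
… ∩ ⟦square⟧ = {d12} ∩ {d1, d5, d6, d8, d9, d10, d11, d12, d13} = {d12}
⟦square pen in d4 beside d1 that reflected d2⟧ = {d12}, so the cardinality is 1.

1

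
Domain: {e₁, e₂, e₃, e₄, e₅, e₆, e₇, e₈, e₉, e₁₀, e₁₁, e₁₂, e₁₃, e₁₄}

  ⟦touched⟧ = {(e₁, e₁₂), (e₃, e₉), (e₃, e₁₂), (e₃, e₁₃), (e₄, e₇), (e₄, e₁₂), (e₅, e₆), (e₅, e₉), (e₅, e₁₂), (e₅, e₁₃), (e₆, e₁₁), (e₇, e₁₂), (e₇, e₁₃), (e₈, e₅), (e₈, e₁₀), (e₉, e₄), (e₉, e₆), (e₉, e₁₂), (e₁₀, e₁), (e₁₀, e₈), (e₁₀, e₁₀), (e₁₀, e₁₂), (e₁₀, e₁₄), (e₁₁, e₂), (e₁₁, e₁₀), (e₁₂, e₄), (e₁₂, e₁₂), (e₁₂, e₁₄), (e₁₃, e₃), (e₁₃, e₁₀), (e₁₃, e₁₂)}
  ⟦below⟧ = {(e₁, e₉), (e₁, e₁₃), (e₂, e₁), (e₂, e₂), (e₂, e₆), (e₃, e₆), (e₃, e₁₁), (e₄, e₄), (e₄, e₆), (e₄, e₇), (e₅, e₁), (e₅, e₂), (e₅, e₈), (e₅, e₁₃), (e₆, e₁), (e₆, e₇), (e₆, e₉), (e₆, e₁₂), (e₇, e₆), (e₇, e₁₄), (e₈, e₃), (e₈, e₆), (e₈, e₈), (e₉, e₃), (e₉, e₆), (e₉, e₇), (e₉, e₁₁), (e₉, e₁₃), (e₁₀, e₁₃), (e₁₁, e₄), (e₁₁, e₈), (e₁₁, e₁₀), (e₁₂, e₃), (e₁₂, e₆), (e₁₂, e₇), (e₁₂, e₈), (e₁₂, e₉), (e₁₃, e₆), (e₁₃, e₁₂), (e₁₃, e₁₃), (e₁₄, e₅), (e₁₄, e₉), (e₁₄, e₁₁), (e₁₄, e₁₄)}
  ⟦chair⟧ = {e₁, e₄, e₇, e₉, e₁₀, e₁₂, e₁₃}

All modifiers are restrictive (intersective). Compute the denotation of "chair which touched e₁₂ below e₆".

{e₄, e₇, e₉, e₁₂, e₁₃}

⟦which touched e₁₂⟧ = {x : ⟨x, e₁₂⟩ ∈ ⟦touched⟧} = {e₁, e₃, e₄, e₅, e₇, e₉, e₁₀, e₁₂, e₁₃}
⟦below e₆⟧ = {x : ⟨x, e₆⟩ ∈ ⟦below⟧} = {e₂, e₃, e₄, e₇, e₈, e₉, e₁₂, e₁₃}
⟦chair⟧ = {e₁, e₄, e₇, e₉, e₁₀, e₁₂, e₁₃}
… ∩ ⟦which touched e₁₂⟧ = {e₁, e₄, e₇, e₉, e₁₀, e₁₂, e₁₃} ∩ {e₁, e₃, e₄, e₅, e₇, e₉, e₁₀, e₁₂, e₁₃} = {e₁, e₄, e₇, e₉, e₁₀, e₁₂, e₁₃}
… ∩ ⟦below e₆⟧ = {e₁, e₄, e₇, e₉, e₁₀, e₁₂, e₁₃} ∩ {e₂, e₃, e₄, e₇, e₈, e₉, e₁₂, e₁₃} = {e₄, e₇, e₉, e₁₂, e₁₃}
So ⟦chair which touched e₁₂ below e₆⟧ = {e₄, e₇, e₉, e₁₂, e₁₃}.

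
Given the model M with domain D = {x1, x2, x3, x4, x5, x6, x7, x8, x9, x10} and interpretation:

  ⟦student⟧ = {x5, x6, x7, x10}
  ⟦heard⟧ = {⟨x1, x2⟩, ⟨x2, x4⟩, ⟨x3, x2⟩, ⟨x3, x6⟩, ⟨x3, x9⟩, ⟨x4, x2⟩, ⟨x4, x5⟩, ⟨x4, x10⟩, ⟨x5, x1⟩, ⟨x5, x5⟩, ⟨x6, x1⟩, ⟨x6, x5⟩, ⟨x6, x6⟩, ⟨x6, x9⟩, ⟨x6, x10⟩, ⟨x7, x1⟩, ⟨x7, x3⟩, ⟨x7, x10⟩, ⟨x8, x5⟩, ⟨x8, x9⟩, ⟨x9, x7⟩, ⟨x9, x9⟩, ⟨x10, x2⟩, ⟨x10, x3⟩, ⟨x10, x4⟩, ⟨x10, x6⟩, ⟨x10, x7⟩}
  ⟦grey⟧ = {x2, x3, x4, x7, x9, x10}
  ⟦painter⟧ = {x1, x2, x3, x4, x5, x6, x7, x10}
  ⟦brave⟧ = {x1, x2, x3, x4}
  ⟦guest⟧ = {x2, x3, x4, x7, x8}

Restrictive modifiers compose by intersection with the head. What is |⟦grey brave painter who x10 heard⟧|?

⟦who x10 heard⟧ = {x : ⟨x10, x⟩ ∈ ⟦heard⟧} = {x2, x3, x4, x6, x7}
⟦painter⟧ = {x1, x2, x3, x4, x5, x6, x7, x10}
… ∩ ⟦who x10 heard⟧ = {x1, x2, x3, x4, x5, x6, x7, x10} ∩ {x2, x3, x4, x6, x7} = {x2, x3, x4, x6, x7}
… ∩ ⟦grey⟧ = {x2, x3, x4, x6, x7} ∩ {x2, x3, x4, x7, x9, x10} = {x2, x3, x4, x7}
… ∩ ⟦brave⟧ = {x2, x3, x4, x7} ∩ {x1, x2, x3, x4} = {x2, x3, x4}
⟦grey brave painter who x10 heard⟧ = {x2, x3, x4}, so the cardinality is 3.

3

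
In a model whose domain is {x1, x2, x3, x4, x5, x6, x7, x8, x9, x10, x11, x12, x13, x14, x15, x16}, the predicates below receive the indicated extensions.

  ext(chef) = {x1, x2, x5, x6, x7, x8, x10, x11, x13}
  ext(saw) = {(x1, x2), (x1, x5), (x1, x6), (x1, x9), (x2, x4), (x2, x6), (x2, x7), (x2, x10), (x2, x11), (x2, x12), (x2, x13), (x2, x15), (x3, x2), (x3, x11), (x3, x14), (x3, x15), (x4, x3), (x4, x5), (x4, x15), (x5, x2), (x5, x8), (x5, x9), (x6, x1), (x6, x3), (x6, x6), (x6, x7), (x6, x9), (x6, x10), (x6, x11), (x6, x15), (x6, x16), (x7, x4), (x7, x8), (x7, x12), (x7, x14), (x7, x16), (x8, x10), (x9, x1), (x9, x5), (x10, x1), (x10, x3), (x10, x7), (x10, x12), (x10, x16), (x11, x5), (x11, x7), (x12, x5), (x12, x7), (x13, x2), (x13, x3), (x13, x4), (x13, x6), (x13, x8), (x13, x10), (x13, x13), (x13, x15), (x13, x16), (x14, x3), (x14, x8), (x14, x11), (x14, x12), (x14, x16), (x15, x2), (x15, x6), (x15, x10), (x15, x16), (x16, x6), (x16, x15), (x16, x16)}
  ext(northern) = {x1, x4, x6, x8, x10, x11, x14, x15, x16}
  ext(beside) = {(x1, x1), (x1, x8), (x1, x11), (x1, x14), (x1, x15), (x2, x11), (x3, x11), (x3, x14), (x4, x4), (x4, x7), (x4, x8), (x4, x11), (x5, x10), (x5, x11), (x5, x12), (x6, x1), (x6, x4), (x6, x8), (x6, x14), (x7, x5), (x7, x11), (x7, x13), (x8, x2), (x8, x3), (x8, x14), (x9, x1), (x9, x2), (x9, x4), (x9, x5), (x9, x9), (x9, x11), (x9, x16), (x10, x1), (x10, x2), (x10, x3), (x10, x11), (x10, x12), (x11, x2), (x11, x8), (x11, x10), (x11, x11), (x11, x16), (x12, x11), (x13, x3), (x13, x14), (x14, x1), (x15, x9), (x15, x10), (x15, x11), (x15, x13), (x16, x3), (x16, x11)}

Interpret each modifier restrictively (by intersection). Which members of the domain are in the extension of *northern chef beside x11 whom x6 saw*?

⟦beside x11⟧ = {x : ⟨x, x11⟩ ∈ ⟦beside⟧} = {x1, x2, x3, x4, x5, x7, x9, x10, x11, x12, x15, x16}
⟦whom x6 saw⟧ = {x : ⟨x6, x⟩ ∈ ⟦saw⟧} = {x1, x3, x6, x7, x9, x10, x11, x15, x16}
⟦chef⟧ = {x1, x2, x5, x6, x7, x8, x10, x11, x13}
… ∩ ⟦beside x11⟧ = {x1, x2, x5, x6, x7, x8, x10, x11, x13} ∩ {x1, x2, x3, x4, x5, x7, x9, x10, x11, x12, x15, x16} = {x1, x2, x5, x7, x10, x11}
… ∩ ⟦whom x6 saw⟧ = {x1, x2, x5, x7, x10, x11} ∩ {x1, x3, x6, x7, x9, x10, x11, x15, x16} = {x1, x7, x10, x11}
… ∩ ⟦northern⟧ = {x1, x7, x10, x11} ∩ {x1, x4, x6, x8, x10, x11, x14, x15, x16} = {x1, x10, x11}
So ⟦northern chef beside x11 whom x6 saw⟧ = {x1, x10, x11}.

{x1, x10, x11}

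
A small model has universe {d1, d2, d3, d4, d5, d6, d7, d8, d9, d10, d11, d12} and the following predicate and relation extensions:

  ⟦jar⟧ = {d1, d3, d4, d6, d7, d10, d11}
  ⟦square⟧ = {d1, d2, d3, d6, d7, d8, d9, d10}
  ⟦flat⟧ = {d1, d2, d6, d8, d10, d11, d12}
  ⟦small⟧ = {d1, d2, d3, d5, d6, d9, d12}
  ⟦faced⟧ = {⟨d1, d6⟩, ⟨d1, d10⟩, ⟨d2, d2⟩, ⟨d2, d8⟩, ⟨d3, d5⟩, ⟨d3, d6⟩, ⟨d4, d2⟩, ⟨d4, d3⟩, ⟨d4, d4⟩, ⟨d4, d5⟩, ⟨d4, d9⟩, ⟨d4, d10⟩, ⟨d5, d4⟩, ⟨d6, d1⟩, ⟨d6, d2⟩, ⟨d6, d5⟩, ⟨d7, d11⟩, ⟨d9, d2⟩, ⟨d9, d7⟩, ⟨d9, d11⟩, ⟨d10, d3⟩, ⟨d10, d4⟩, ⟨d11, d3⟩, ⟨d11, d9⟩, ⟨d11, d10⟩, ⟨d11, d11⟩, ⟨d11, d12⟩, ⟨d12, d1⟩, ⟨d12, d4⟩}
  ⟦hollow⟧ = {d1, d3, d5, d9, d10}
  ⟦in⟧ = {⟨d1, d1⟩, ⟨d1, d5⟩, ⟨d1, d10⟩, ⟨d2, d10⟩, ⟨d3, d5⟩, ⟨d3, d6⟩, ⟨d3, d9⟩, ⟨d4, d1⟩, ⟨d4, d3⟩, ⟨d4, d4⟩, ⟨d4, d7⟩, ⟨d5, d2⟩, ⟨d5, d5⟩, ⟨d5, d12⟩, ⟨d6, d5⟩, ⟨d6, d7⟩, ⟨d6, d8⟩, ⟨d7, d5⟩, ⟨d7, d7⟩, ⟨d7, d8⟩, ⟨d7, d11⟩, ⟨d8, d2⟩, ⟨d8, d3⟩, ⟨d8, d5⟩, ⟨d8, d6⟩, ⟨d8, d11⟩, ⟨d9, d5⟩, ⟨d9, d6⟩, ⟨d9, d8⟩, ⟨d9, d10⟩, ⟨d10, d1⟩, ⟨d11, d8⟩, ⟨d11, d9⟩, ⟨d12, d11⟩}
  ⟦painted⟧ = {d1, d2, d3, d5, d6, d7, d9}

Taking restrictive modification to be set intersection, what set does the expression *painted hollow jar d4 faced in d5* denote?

⟦d4 faced⟧ = {x : ⟨d4, x⟩ ∈ ⟦faced⟧} = {d2, d3, d4, d5, d9, d10}
⟦in d5⟧ = {x : ⟨x, d5⟩ ∈ ⟦in⟧} = {d1, d3, d5, d6, d7, d8, d9}
⟦jar⟧ = {d1, d3, d4, d6, d7, d10, d11}
… ∩ ⟦d4 faced⟧ = {d1, d3, d4, d6, d7, d10, d11} ∩ {d2, d3, d4, d5, d9, d10} = {d3, d4, d10}
… ∩ ⟦in d5⟧ = {d3, d4, d10} ∩ {d1, d3, d5, d6, d7, d8, d9} = {d3}
… ∩ ⟦painted⟧ = {d3} ∩ {d1, d2, d3, d5, d6, d7, d9} = {d3}
… ∩ ⟦hollow⟧ = {d3} ∩ {d1, d3, d5, d9, d10} = {d3}
So ⟦painted hollow jar d4 faced in d5⟧ = {d3}.

{d3}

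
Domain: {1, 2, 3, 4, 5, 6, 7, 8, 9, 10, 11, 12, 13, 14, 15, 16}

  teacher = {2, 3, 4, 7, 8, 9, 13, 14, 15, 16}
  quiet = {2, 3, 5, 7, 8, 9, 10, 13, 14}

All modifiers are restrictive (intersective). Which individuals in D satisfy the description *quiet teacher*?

{2, 3, 7, 8, 9, 13, 14}

⟦teacher⟧ = {2, 3, 4, 7, 8, 9, 13, 14, 15, 16}
… ∩ ⟦quiet⟧ = {2, 3, 4, 7, 8, 9, 13, 14, 15, 16} ∩ {2, 3, 5, 7, 8, 9, 10, 13, 14} = {2, 3, 7, 8, 9, 13, 14}
So ⟦quiet teacher⟧ = {2, 3, 7, 8, 9, 13, 14}.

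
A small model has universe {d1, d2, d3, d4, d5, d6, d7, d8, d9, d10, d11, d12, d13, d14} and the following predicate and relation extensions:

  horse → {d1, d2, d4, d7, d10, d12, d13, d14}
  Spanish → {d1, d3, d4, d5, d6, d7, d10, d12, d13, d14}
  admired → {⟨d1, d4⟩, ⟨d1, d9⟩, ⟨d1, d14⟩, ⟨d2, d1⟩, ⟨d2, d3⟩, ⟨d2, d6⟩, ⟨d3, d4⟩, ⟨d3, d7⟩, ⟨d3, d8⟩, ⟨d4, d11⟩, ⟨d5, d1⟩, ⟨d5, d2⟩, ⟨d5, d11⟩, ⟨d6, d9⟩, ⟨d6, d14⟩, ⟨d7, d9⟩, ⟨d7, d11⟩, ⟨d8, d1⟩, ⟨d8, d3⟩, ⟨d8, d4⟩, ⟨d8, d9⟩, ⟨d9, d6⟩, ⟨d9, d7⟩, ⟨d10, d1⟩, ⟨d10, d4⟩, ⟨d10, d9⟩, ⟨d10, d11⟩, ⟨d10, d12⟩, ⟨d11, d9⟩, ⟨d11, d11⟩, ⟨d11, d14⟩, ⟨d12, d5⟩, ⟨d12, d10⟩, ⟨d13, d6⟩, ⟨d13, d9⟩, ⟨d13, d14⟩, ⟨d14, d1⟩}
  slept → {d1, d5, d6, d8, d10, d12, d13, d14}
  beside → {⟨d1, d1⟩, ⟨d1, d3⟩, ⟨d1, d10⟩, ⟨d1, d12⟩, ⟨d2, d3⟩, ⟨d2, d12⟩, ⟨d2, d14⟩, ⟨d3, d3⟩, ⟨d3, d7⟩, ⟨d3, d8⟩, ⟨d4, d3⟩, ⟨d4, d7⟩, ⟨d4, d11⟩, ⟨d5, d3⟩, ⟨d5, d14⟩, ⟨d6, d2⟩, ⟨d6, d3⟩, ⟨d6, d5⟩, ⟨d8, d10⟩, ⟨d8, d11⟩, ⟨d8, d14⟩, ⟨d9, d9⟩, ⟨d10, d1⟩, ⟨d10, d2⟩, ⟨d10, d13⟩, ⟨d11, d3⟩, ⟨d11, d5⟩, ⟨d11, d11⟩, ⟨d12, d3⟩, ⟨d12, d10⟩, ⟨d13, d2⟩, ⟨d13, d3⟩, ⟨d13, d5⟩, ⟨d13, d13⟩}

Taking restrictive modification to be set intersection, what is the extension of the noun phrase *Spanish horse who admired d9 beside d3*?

{d1, d13}

⟦who admired d9⟧ = {x : ⟨x, d9⟩ ∈ ⟦admired⟧} = {d1, d6, d7, d8, d10, d11, d13}
⟦beside d3⟧ = {x : ⟨x, d3⟩ ∈ ⟦beside⟧} = {d1, d2, d3, d4, d5, d6, d11, d12, d13}
⟦horse⟧ = {d1, d2, d4, d7, d10, d12, d13, d14}
… ∩ ⟦who admired d9⟧ = {d1, d2, d4, d7, d10, d12, d13, d14} ∩ {d1, d6, d7, d8, d10, d11, d13} = {d1, d7, d10, d13}
… ∩ ⟦beside d3⟧ = {d1, d7, d10, d13} ∩ {d1, d2, d3, d4, d5, d6, d11, d12, d13} = {d1, d13}
… ∩ ⟦Spanish⟧ = {d1, d13} ∩ {d1, d3, d4, d5, d6, d7, d10, d12, d13, d14} = {d1, d13}
So ⟦Spanish horse who admired d9 beside d3⟧ = {d1, d13}.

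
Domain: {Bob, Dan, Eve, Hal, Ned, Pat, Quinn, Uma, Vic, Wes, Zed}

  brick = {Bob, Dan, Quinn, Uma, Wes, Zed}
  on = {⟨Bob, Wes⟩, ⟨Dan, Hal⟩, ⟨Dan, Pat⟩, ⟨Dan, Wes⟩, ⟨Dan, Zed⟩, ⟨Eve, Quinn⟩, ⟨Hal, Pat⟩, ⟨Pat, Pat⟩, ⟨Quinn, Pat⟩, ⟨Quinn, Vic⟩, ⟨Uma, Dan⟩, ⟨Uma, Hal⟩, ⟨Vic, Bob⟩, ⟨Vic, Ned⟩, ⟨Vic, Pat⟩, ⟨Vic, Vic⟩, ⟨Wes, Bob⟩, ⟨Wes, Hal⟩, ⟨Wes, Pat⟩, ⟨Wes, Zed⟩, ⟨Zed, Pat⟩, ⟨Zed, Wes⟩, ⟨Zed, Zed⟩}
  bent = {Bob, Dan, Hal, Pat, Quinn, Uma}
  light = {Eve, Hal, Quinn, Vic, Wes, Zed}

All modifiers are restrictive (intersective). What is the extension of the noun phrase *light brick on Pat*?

⟦on Pat⟧ = {x : ⟨x, Pat⟩ ∈ ⟦on⟧} = {Dan, Hal, Pat, Quinn, Vic, Wes, Zed}
⟦brick⟧ = {Bob, Dan, Quinn, Uma, Wes, Zed}
… ∩ ⟦on Pat⟧ = {Bob, Dan, Quinn, Uma, Wes, Zed} ∩ {Dan, Hal, Pat, Quinn, Vic, Wes, Zed} = {Dan, Quinn, Wes, Zed}
… ∩ ⟦light⟧ = {Dan, Quinn, Wes, Zed} ∩ {Eve, Hal, Quinn, Vic, Wes, Zed} = {Quinn, Wes, Zed}
So ⟦light brick on Pat⟧ = {Quinn, Wes, Zed}.

{Quinn, Wes, Zed}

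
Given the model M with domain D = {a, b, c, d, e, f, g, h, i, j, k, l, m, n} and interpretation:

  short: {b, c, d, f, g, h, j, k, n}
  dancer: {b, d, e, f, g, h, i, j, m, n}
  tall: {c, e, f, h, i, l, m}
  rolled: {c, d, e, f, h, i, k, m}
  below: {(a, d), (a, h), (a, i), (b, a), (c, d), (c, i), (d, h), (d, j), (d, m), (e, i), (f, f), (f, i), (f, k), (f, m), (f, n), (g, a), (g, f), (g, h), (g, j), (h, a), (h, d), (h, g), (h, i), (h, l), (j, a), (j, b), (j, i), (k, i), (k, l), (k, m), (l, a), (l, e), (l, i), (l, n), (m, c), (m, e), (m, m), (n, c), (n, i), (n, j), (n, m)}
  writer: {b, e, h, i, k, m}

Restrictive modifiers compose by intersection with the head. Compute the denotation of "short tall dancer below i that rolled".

{f, h}

⟦below i⟧ = {x : ⟨x, i⟩ ∈ ⟦below⟧} = {a, c, e, f, h, j, k, l, n}
⟦that rolled⟧ = ⟦rolled⟧ = {c, d, e, f, h, i, k, m}
⟦dancer⟧ = {b, d, e, f, g, h, i, j, m, n}
… ∩ ⟦below i⟧ = {b, d, e, f, g, h, i, j, m, n} ∩ {a, c, e, f, h, j, k, l, n} = {e, f, h, j, n}
… ∩ ⟦that rolled⟧ = {e, f, h, j, n} ∩ {c, d, e, f, h, i, k, m} = {e, f, h}
… ∩ ⟦short⟧ = {e, f, h} ∩ {b, c, d, f, g, h, j, k, n} = {f, h}
… ∩ ⟦tall⟧ = {f, h} ∩ {c, e, f, h, i, l, m} = {f, h}
So ⟦short tall dancer below i that rolled⟧ = {f, h}.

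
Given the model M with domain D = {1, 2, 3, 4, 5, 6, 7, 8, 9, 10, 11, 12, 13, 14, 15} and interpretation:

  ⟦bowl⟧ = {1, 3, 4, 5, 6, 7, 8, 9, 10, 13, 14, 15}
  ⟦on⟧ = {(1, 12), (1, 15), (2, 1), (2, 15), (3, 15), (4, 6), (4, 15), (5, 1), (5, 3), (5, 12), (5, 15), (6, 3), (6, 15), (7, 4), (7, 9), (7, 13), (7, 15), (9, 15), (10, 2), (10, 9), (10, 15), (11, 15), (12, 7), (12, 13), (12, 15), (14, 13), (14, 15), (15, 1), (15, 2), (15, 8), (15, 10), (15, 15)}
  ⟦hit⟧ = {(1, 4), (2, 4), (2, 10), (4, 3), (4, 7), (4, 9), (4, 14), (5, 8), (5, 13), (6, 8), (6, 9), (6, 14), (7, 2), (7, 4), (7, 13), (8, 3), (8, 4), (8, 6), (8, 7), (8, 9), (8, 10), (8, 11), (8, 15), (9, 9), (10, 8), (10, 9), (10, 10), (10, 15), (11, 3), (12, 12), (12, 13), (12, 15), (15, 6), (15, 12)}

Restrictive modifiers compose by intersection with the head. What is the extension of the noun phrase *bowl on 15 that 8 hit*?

⟦on 15⟧ = {x : ⟨x, 15⟩ ∈ ⟦on⟧} = {1, 2, 3, 4, 5, 6, 7, 9, 10, 11, 12, 14, 15}
⟦that 8 hit⟧ = {x : ⟨8, x⟩ ∈ ⟦hit⟧} = {3, 4, 6, 7, 9, 10, 11, 15}
⟦bowl⟧ = {1, 3, 4, 5, 6, 7, 8, 9, 10, 13, 14, 15}
… ∩ ⟦on 15⟧ = {1, 3, 4, 5, 6, 7, 8, 9, 10, 13, 14, 15} ∩ {1, 2, 3, 4, 5, 6, 7, 9, 10, 11, 12, 14, 15} = {1, 3, 4, 5, 6, 7, 9, 10, 14, 15}
… ∩ ⟦that 8 hit⟧ = {1, 3, 4, 5, 6, 7, 9, 10, 14, 15} ∩ {3, 4, 6, 7, 9, 10, 11, 15} = {3, 4, 6, 7, 9, 10, 15}
So ⟦bowl on 15 that 8 hit⟧ = {3, 4, 6, 7, 9, 10, 15}.

{3, 4, 6, 7, 9, 10, 15}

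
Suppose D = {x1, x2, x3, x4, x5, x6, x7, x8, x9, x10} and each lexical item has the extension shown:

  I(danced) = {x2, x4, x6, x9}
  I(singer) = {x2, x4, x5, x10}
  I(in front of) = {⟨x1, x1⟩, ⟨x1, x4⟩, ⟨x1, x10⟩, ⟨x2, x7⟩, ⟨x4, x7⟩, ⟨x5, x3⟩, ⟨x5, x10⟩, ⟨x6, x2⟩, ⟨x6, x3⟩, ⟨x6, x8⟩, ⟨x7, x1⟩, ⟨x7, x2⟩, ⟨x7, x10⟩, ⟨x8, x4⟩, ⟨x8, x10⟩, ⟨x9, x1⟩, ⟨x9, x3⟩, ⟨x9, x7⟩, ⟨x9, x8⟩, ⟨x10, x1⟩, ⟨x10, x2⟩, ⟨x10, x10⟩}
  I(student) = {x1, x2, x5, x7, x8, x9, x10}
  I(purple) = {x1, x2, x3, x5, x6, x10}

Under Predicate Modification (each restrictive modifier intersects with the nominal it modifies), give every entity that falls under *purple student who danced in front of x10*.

⟦who danced⟧ = ⟦danced⟧ = {x2, x4, x6, x9}
⟦in front of x10⟧ = {x : ⟨x, x10⟩ ∈ ⟦in front of⟧} = {x1, x5, x7, x8, x10}
⟦student⟧ = {x1, x2, x5, x7, x8, x9, x10}
… ∩ ⟦who danced⟧ = {x1, x2, x5, x7, x8, x9, x10} ∩ {x2, x4, x6, x9} = {x2, x9}
… ∩ ⟦in front of x10⟧ = {x2, x9} ∩ {x1, x5, x7, x8, x10} = ∅
… ∩ ⟦purple⟧ = ∅ ∩ {x1, x2, x3, x5, x6, x10} = ∅
So ⟦purple student who danced in front of x10⟧ = ∅.

∅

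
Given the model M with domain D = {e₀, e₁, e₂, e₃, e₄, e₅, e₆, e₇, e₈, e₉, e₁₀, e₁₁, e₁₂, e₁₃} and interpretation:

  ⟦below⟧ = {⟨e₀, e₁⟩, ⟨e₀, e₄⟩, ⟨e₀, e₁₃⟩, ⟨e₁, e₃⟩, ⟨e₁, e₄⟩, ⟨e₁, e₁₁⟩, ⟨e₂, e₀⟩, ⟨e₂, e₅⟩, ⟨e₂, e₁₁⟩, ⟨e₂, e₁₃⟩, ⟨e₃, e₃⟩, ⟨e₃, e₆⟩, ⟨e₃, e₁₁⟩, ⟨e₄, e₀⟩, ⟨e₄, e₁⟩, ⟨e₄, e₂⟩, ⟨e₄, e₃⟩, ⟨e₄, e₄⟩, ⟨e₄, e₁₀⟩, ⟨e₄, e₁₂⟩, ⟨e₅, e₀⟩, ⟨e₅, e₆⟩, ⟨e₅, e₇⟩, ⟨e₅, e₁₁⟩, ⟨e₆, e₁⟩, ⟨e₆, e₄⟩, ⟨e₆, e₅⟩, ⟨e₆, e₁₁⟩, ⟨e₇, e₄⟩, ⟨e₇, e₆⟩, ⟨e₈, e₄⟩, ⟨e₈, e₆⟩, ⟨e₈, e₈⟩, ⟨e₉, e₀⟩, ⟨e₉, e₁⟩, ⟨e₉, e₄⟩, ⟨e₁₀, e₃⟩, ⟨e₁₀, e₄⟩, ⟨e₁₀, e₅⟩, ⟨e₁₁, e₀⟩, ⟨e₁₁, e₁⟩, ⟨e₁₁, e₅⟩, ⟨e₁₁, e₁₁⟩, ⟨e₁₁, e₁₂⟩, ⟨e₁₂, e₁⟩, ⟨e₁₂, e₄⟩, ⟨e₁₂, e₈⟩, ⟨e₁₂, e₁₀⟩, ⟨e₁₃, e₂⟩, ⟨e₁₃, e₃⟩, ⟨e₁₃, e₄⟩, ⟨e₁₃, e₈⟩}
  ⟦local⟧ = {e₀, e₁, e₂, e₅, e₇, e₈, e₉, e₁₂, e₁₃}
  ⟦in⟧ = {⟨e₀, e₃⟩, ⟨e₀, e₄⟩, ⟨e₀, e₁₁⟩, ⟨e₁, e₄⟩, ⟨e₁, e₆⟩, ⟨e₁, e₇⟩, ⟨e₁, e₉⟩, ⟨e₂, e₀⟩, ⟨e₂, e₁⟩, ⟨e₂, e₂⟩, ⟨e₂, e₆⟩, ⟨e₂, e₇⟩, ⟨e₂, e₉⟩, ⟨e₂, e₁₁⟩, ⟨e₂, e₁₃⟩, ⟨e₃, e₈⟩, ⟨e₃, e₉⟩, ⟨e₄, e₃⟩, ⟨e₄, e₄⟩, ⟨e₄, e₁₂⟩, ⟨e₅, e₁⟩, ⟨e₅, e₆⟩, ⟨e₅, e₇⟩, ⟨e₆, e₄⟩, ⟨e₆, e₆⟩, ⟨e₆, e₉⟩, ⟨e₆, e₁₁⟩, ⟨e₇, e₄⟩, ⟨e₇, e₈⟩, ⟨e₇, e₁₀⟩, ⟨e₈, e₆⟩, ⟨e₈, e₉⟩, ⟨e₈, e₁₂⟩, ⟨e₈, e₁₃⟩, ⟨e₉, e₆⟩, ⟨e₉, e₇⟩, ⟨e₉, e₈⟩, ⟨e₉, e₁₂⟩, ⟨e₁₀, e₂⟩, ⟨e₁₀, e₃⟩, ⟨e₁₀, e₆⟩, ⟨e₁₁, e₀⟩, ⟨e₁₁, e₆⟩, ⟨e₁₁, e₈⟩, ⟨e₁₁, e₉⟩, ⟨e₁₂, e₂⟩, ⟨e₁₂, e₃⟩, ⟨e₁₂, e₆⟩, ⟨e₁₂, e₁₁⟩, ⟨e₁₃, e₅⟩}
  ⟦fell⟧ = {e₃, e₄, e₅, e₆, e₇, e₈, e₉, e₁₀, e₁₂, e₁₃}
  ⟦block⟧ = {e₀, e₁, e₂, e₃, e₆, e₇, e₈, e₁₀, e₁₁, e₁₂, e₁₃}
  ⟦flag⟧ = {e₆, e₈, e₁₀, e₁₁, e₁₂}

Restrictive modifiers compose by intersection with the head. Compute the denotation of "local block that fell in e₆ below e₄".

{e₈, e₁₂}

⟦that fell⟧ = ⟦fell⟧ = {e₃, e₄, e₅, e₆, e₇, e₈, e₉, e₁₀, e₁₂, e₁₃}
⟦in e₆⟧ = {x : ⟨x, e₆⟩ ∈ ⟦in⟧} = {e₁, e₂, e₅, e₆, e₈, e₉, e₁₀, e₁₁, e₁₂}
⟦below e₄⟧ = {x : ⟨x, e₄⟩ ∈ ⟦below⟧} = {e₀, e₁, e₄, e₆, e₇, e₈, e₉, e₁₀, e₁₂, e₁₃}
⟦block⟧ = {e₀, e₁, e₂, e₃, e₆, e₇, e₈, e₁₀, e₁₁, e₁₂, e₁₃}
… ∩ ⟦that fell⟧ = {e₀, e₁, e₂, e₃, e₆, e₇, e₈, e₁₀, e₁₁, e₁₂, e₁₃} ∩ {e₃, e₄, e₅, e₆, e₇, e₈, e₉, e₁₀, e₁₂, e₁₃} = {e₃, e₆, e₇, e₈, e₁₀, e₁₂, e₁₃}
… ∩ ⟦in e₆⟧ = {e₃, e₆, e₇, e₈, e₁₀, e₁₂, e₁₃} ∩ {e₁, e₂, e₅, e₆, e₈, e₉, e₁₀, e₁₁, e₁₂} = {e₆, e₈, e₁₀, e₁₂}
… ∩ ⟦below e₄⟧ = {e₆, e₈, e₁₀, e₁₂} ∩ {e₀, e₁, e₄, e₆, e₇, e₈, e₉, e₁₀, e₁₂, e₁₃} = {e₆, e₈, e₁₀, e₁₂}
… ∩ ⟦local⟧ = {e₆, e₈, e₁₀, e₁₂} ∩ {e₀, e₁, e₂, e₅, e₇, e₈, e₉, e₁₂, e₁₃} = {e₈, e₁₂}
So ⟦local block that fell in e₆ below e₄⟧ = {e₈, e₁₂}.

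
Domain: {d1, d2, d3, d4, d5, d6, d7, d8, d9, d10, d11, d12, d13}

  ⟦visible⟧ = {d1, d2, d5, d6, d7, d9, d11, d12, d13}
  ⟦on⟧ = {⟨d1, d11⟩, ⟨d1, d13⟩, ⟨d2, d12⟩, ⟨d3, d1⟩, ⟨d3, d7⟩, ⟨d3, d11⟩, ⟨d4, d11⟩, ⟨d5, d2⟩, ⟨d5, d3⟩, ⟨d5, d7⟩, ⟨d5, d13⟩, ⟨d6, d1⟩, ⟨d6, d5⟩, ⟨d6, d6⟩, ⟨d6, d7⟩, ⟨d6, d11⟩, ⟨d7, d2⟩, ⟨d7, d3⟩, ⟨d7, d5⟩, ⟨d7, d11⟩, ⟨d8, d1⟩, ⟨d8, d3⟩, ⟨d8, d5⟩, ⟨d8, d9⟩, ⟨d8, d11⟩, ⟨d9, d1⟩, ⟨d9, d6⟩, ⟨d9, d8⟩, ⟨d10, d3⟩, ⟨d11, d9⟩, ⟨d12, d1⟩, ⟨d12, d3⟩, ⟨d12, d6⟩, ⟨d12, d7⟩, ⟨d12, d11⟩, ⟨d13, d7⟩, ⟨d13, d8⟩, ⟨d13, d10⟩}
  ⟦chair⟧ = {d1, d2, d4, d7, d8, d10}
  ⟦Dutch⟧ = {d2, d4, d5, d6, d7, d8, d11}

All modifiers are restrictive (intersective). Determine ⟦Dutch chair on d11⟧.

⟦on d11⟧ = {x : ⟨x, d11⟩ ∈ ⟦on⟧} = {d1, d3, d4, d6, d7, d8, d12}
⟦chair⟧ = {d1, d2, d4, d7, d8, d10}
… ∩ ⟦on d11⟧ = {d1, d2, d4, d7, d8, d10} ∩ {d1, d3, d4, d6, d7, d8, d12} = {d1, d4, d7, d8}
… ∩ ⟦Dutch⟧ = {d1, d4, d7, d8} ∩ {d2, d4, d5, d6, d7, d8, d11} = {d4, d7, d8}
So ⟦Dutch chair on d11⟧ = {d4, d7, d8}.

{d4, d7, d8}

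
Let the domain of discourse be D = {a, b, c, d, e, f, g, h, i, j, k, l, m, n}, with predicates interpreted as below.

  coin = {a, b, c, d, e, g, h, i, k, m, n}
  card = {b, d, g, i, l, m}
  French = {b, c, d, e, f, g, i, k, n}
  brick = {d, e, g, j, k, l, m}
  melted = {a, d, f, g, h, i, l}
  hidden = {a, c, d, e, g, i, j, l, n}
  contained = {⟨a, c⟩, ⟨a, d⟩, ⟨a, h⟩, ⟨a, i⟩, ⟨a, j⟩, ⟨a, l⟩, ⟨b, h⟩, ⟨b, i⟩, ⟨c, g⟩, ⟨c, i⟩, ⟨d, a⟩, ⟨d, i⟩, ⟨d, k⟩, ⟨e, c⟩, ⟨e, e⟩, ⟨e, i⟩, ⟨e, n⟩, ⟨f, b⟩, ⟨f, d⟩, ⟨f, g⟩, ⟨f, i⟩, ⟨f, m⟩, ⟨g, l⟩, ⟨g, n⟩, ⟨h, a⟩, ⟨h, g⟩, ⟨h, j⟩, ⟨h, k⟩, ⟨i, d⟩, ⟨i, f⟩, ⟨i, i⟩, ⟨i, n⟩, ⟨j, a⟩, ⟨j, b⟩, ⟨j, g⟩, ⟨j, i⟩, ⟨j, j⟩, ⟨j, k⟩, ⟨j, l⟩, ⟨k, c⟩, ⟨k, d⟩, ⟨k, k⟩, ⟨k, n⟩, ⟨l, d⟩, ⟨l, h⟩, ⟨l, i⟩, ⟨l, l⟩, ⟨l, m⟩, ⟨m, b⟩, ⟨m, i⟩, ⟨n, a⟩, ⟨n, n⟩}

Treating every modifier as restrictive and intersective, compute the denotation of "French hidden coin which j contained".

⟦which j contained⟧ = {x : ⟨j, x⟩ ∈ ⟦contained⟧} = {a, b, g, i, j, k, l}
⟦coin⟧ = {a, b, c, d, e, g, h, i, k, m, n}
… ∩ ⟦which j contained⟧ = {a, b, c, d, e, g, h, i, k, m, n} ∩ {a, b, g, i, j, k, l} = {a, b, g, i, k}
… ∩ ⟦French⟧ = {a, b, g, i, k} ∩ {b, c, d, e, f, g, i, k, n} = {b, g, i, k}
… ∩ ⟦hidden⟧ = {b, g, i, k} ∩ {a, c, d, e, g, i, j, l, n} = {g, i}
So ⟦French hidden coin which j contained⟧ = {g, i}.

{g, i}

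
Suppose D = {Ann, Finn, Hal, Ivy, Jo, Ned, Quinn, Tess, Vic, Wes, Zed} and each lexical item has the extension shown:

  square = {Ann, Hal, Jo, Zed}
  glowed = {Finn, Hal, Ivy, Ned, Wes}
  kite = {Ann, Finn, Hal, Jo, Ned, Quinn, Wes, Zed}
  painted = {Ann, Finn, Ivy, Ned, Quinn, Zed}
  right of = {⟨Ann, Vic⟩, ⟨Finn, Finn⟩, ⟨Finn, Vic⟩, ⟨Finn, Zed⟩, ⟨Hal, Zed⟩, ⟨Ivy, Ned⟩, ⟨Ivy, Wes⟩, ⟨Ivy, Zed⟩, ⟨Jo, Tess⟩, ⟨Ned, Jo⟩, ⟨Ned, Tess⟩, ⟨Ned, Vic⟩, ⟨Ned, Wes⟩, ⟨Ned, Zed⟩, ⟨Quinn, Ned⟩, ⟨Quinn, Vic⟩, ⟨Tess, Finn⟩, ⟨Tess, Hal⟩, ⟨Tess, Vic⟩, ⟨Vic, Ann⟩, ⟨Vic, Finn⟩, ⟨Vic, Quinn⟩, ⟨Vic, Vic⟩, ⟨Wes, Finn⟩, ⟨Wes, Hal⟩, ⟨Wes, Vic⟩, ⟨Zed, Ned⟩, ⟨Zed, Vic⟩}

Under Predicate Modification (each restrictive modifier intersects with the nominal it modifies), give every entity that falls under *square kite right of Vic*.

⟦right of Vic⟧ = {x : ⟨x, Vic⟩ ∈ ⟦right of⟧} = {Ann, Finn, Ned, Quinn, Tess, Vic, Wes, Zed}
⟦kite⟧ = {Ann, Finn, Hal, Jo, Ned, Quinn, Wes, Zed}
… ∩ ⟦right of Vic⟧ = {Ann, Finn, Hal, Jo, Ned, Quinn, Wes, Zed} ∩ {Ann, Finn, Ned, Quinn, Tess, Vic, Wes, Zed} = {Ann, Finn, Ned, Quinn, Wes, Zed}
… ∩ ⟦square⟧ = {Ann, Finn, Ned, Quinn, Wes, Zed} ∩ {Ann, Hal, Jo, Zed} = {Ann, Zed}
So ⟦square kite right of Vic⟧ = {Ann, Zed}.

{Ann, Zed}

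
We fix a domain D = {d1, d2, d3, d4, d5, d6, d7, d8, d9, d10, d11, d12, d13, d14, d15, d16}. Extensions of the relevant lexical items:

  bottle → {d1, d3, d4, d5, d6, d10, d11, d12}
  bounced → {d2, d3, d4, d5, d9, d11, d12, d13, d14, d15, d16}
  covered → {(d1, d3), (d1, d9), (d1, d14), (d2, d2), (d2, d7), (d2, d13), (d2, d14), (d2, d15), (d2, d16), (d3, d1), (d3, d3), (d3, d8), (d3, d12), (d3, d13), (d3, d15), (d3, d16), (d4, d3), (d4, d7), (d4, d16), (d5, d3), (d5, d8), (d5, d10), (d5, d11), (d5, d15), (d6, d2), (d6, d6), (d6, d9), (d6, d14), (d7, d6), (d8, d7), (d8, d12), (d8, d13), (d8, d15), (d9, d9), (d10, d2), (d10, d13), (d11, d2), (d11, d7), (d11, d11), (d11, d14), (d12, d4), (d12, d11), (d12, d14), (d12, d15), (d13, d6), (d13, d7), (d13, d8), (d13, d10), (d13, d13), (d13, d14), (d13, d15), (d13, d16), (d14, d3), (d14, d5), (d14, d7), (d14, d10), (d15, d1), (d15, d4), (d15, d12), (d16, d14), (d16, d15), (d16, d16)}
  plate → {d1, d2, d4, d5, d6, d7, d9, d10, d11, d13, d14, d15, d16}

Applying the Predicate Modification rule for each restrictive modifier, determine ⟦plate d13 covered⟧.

{d6, d7, d10, d13, d14, d15, d16}

⟦d13 covered⟧ = {x : ⟨d13, x⟩ ∈ ⟦covered⟧} = {d6, d7, d8, d10, d13, d14, d15, d16}
⟦plate⟧ = {d1, d2, d4, d5, d6, d7, d9, d10, d11, d13, d14, d15, d16}
… ∩ ⟦d13 covered⟧ = {d1, d2, d4, d5, d6, d7, d9, d10, d11, d13, d14, d15, d16} ∩ {d6, d7, d8, d10, d13, d14, d15, d16} = {d6, d7, d10, d13, d14, d15, d16}
So ⟦plate d13 covered⟧ = {d6, d7, d10, d13, d14, d15, d16}.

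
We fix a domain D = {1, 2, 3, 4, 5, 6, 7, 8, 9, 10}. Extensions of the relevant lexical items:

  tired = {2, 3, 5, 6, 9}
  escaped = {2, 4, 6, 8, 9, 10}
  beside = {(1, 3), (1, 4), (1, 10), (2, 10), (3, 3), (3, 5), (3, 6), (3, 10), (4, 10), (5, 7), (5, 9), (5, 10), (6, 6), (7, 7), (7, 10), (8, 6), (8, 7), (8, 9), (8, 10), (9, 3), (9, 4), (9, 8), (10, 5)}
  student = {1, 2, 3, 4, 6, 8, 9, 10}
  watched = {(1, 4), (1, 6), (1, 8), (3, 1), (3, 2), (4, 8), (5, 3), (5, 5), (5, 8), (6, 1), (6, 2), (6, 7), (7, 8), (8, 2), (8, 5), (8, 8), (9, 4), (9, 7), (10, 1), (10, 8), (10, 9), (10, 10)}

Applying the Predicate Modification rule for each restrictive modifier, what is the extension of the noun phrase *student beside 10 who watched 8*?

⟦beside 10⟧ = {x : ⟨x, 10⟩ ∈ ⟦beside⟧} = {1, 2, 3, 4, 5, 7, 8}
⟦who watched 8⟧ = {x : ⟨x, 8⟩ ∈ ⟦watched⟧} = {1, 4, 5, 7, 8, 10}
⟦student⟧ = {1, 2, 3, 4, 6, 8, 9, 10}
… ∩ ⟦beside 10⟧ = {1, 2, 3, 4, 6, 8, 9, 10} ∩ {1, 2, 3, 4, 5, 7, 8} = {1, 2, 3, 4, 8}
… ∩ ⟦who watched 8⟧ = {1, 2, 3, 4, 8} ∩ {1, 4, 5, 7, 8, 10} = {1, 4, 8}
So ⟦student beside 10 who watched 8⟧ = {1, 4, 8}.

{1, 4, 8}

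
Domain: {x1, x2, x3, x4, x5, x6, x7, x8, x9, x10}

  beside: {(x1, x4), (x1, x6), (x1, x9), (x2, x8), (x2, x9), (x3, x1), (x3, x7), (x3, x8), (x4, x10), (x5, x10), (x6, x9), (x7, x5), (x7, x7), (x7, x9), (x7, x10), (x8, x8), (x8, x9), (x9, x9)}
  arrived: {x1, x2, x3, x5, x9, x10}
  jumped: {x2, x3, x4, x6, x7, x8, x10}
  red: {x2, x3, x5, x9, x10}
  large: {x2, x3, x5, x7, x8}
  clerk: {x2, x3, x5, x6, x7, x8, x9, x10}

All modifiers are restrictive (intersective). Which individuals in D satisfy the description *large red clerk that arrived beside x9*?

{x2}

⟦that arrived⟧ = ⟦arrived⟧ = {x1, x2, x3, x5, x9, x10}
⟦beside x9⟧ = {x : ⟨x, x9⟩ ∈ ⟦beside⟧} = {x1, x2, x6, x7, x8, x9}
⟦clerk⟧ = {x2, x3, x5, x6, x7, x8, x9, x10}
… ∩ ⟦that arrived⟧ = {x2, x3, x5, x6, x7, x8, x9, x10} ∩ {x1, x2, x3, x5, x9, x10} = {x2, x3, x5, x9, x10}
… ∩ ⟦beside x9⟧ = {x2, x3, x5, x9, x10} ∩ {x1, x2, x6, x7, x8, x9} = {x2, x9}
… ∩ ⟦large⟧ = {x2, x9} ∩ {x2, x3, x5, x7, x8} = {x2}
… ∩ ⟦red⟧ = {x2} ∩ {x2, x3, x5, x9, x10} = {x2}
So ⟦large red clerk that arrived beside x9⟧ = {x2}.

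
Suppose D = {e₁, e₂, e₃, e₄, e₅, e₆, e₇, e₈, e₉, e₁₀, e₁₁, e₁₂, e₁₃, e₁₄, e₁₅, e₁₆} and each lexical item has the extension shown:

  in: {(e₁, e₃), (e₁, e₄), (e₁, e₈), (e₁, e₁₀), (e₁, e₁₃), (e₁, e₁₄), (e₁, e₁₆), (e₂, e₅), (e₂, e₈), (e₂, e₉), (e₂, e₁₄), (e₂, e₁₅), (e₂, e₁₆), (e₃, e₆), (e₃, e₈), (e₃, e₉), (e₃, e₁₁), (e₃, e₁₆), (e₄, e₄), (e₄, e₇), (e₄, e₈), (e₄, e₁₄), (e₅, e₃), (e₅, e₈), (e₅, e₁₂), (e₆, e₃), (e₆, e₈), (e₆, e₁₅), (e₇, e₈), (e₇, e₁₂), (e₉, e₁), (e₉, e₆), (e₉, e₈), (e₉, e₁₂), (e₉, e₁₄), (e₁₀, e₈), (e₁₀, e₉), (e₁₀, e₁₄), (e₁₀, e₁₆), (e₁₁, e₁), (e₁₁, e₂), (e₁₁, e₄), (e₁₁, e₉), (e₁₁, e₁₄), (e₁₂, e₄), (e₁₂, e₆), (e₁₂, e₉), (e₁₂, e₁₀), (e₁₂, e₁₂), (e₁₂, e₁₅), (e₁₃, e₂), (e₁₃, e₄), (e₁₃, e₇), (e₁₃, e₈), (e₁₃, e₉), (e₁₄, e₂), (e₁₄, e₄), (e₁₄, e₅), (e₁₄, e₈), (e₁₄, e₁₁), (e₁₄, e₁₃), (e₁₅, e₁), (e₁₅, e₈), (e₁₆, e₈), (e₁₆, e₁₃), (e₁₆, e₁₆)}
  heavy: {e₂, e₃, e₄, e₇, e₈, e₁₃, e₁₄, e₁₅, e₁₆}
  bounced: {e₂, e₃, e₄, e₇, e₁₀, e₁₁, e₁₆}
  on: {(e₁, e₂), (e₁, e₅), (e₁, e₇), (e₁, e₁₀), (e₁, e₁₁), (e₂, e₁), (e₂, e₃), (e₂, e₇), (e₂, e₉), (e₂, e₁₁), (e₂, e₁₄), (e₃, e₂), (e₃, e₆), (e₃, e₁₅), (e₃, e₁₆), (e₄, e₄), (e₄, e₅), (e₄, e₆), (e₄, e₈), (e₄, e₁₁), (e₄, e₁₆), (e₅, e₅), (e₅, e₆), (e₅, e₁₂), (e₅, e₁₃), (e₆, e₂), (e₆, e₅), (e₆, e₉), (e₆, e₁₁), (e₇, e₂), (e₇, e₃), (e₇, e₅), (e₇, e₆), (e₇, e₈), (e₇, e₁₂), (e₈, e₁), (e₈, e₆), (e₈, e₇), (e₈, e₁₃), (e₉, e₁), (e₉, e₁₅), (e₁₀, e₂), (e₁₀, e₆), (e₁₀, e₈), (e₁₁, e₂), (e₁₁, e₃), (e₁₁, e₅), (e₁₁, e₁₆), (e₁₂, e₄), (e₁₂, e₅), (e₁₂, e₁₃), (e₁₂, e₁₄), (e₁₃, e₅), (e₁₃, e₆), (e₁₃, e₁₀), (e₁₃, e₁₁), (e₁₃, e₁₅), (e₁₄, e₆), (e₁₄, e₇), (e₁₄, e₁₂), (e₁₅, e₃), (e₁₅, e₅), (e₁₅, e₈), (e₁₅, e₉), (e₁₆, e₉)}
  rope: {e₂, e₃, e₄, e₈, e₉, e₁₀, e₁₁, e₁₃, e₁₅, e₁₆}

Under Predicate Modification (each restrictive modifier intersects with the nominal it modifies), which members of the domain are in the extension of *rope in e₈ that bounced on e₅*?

⟦in e₈⟧ = {x : ⟨x, e₈⟩ ∈ ⟦in⟧} = {e₁, e₂, e₃, e₄, e₅, e₆, e₇, e₉, e₁₀, e₁₃, e₁₄, e₁₅, e₁₆}
⟦that bounced⟧ = ⟦bounced⟧ = {e₂, e₃, e₄, e₇, e₁₀, e₁₁, e₁₆}
⟦on e₅⟧ = {x : ⟨x, e₅⟩ ∈ ⟦on⟧} = {e₁, e₄, e₅, e₆, e₇, e₁₁, e₁₂, e₁₃, e₁₅}
⟦rope⟧ = {e₂, e₃, e₄, e₈, e₉, e₁₀, e₁₁, e₁₃, e₁₅, e₁₆}
… ∩ ⟦in e₈⟧ = {e₂, e₃, e₄, e₈, e₉, e₁₀, e₁₁, e₁₃, e₁₅, e₁₆} ∩ {e₁, e₂, e₃, e₄, e₅, e₆, e₇, e₉, e₁₀, e₁₃, e₁₄, e₁₅, e₁₆} = {e₂, e₃, e₄, e₉, e₁₀, e₁₃, e₁₅, e₁₆}
… ∩ ⟦that bounced⟧ = {e₂, e₃, e₄, e₉, e₁₀, e₁₃, e₁₅, e₁₆} ∩ {e₂, e₃, e₄, e₇, e₁₀, e₁₁, e₁₆} = {e₂, e₃, e₄, e₁₀, e₁₆}
… ∩ ⟦on e₅⟧ = {e₂, e₃, e₄, e₁₀, e₁₆} ∩ {e₁, e₄, e₅, e₆, e₇, e₁₁, e₁₂, e₁₃, e₁₅} = {e₄}
So ⟦rope in e₈ that bounced on e₅⟧ = {e₄}.

{e₄}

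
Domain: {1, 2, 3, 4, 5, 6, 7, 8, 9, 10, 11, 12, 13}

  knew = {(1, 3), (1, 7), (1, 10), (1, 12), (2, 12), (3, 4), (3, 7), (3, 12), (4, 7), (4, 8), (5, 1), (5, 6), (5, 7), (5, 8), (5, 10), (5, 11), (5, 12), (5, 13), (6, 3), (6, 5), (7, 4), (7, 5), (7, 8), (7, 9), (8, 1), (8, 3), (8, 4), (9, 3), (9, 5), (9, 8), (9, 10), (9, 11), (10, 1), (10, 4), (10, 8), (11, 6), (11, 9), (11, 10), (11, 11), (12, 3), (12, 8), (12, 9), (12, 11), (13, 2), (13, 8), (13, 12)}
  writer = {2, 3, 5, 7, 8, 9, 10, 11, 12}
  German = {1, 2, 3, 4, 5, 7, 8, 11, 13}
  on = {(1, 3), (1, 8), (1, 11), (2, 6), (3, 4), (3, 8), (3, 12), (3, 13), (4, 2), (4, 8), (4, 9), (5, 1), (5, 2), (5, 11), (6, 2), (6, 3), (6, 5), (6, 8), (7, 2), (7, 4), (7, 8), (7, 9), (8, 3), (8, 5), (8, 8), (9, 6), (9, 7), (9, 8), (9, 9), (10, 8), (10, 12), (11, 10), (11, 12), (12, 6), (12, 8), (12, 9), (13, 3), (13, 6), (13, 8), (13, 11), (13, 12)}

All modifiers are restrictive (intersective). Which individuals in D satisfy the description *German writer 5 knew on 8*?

{7, 8}

⟦5 knew⟧ = {x : ⟨5, x⟩ ∈ ⟦knew⟧} = {1, 6, 7, 8, 10, 11, 12, 13}
⟦on 8⟧ = {x : ⟨x, 8⟩ ∈ ⟦on⟧} = {1, 3, 4, 6, 7, 8, 9, 10, 12, 13}
⟦writer⟧ = {2, 3, 5, 7, 8, 9, 10, 11, 12}
… ∩ ⟦5 knew⟧ = {2, 3, 5, 7, 8, 9, 10, 11, 12} ∩ {1, 6, 7, 8, 10, 11, 12, 13} = {7, 8, 10, 11, 12}
… ∩ ⟦on 8⟧ = {7, 8, 10, 11, 12} ∩ {1, 3, 4, 6, 7, 8, 9, 10, 12, 13} = {7, 8, 10, 12}
… ∩ ⟦German⟧ = {7, 8, 10, 12} ∩ {1, 2, 3, 4, 5, 7, 8, 11, 13} = {7, 8}
So ⟦German writer 5 knew on 8⟧ = {7, 8}.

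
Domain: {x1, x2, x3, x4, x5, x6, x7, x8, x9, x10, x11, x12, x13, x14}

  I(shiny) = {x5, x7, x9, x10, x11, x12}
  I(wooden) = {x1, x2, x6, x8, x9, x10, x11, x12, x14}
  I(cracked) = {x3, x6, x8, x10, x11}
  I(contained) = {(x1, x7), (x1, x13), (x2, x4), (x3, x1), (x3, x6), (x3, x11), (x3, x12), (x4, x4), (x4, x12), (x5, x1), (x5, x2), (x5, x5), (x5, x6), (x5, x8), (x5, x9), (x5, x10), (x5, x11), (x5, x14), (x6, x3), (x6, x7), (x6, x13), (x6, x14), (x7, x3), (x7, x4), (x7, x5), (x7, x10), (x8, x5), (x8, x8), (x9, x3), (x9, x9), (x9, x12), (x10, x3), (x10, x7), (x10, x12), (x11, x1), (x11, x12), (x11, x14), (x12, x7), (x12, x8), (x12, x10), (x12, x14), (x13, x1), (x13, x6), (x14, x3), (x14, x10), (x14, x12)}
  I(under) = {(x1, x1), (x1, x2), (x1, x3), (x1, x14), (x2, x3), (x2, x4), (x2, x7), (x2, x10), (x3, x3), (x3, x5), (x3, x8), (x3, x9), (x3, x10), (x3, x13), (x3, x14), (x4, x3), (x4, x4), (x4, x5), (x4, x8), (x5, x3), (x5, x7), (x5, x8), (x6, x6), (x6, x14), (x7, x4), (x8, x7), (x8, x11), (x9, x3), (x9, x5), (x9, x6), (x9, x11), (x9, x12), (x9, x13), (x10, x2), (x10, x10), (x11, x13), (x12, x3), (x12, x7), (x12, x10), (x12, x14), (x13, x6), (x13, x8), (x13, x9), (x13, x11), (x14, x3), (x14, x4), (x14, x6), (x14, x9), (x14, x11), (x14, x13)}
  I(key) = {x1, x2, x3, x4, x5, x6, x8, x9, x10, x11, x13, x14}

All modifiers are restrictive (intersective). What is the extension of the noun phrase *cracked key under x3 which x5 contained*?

∅

⟦under x3⟧ = {x : ⟨x, x3⟩ ∈ ⟦under⟧} = {x1, x2, x3, x4, x5, x9, x12, x14}
⟦which x5 contained⟧ = {x : ⟨x5, x⟩ ∈ ⟦contained⟧} = {x1, x2, x5, x6, x8, x9, x10, x11, x14}
⟦key⟧ = {x1, x2, x3, x4, x5, x6, x8, x9, x10, x11, x13, x14}
… ∩ ⟦under x3⟧ = {x1, x2, x3, x4, x5, x6, x8, x9, x10, x11, x13, x14} ∩ {x1, x2, x3, x4, x5, x9, x12, x14} = {x1, x2, x3, x4, x5, x9, x14}
… ∩ ⟦which x5 contained⟧ = {x1, x2, x3, x4, x5, x9, x14} ∩ {x1, x2, x5, x6, x8, x9, x10, x11, x14} = {x1, x2, x5, x9, x14}
… ∩ ⟦cracked⟧ = {x1, x2, x5, x9, x14} ∩ {x3, x6, x8, x10, x11} = ∅
So ⟦cracked key under x3 which x5 contained⟧ = ∅.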